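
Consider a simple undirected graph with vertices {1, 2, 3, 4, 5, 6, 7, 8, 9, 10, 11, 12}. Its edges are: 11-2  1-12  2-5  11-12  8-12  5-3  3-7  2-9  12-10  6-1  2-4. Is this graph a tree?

Yes

The graph has 12 vertices and 11 edges.
It is connected with exactly 11 edges, hence acyclic — it is a tree.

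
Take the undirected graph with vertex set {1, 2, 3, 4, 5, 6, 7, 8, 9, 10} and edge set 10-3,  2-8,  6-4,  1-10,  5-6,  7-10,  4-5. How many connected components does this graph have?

4

Component: {9}
Component: {2, 8}
Component: {4, 5, 6}
Component: {1, 3, 7, 10}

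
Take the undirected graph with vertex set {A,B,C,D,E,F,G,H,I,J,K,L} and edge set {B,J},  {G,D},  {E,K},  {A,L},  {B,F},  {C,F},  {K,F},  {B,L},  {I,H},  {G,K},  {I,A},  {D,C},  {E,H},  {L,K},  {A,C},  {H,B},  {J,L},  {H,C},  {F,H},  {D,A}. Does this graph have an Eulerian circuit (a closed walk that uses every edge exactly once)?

No

Degrees: A:4, B:4, C:4, D:3, E:2, F:4, G:2, H:5, I:2, J:2, K:4, L:4
Vertices with odd degree: D, H. An Eulerian circuit requires all degrees even.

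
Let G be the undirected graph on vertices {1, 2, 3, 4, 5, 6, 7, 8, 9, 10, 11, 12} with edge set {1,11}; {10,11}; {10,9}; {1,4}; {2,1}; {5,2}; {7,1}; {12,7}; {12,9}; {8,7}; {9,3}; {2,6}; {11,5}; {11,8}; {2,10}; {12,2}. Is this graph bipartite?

Partition the vertices as {2, 4, 7, 9, 11} vs {1, 3, 5, 6, 8, 10, 12}. Each listed edge has one endpoint in each part, so the graph is bipartite.

Yes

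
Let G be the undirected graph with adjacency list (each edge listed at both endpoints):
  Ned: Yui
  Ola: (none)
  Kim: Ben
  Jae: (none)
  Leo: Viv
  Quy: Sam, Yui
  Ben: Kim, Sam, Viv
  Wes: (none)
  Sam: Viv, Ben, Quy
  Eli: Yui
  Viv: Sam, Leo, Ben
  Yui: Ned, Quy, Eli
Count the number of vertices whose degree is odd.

8

Degrees: Ned:1, Ola:0, Kim:1, Jae:0, Leo:1, Quy:2, Ben:3, Wes:0, Sam:3, Eli:1, Viv:3, Yui:3
Odd-degree vertices: Ned, Kim, Leo, Ben, Sam, Eli, Viv, Yui.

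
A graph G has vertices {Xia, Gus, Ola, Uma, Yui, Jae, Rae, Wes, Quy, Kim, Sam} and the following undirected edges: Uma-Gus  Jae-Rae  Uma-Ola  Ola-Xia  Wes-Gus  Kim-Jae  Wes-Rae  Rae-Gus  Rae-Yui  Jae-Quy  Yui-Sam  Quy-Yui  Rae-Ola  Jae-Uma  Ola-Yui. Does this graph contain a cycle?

The graph has 11 vertices, 15 edges, and 1 connected component.
Since 15 > 11 - 1, a cycle must exist; for instance Rae-Jae-Uma-Gus-Rae.

Yes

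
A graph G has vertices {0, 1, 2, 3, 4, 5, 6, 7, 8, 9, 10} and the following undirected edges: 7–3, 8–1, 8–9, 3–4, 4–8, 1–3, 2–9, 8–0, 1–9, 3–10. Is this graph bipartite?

The cycle 1-9-8-1 has length 3, which is odd, so the graph is not bipartite.

No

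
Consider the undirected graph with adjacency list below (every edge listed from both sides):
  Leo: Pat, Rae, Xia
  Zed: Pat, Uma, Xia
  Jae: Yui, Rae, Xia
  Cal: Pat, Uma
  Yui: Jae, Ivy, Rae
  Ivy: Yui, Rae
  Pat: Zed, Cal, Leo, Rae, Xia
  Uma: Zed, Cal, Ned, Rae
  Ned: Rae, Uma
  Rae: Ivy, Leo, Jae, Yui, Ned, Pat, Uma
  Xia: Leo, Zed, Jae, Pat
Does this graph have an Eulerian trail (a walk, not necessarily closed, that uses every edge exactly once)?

Degrees: Leo:3, Zed:3, Jae:3, Cal:2, Yui:3, Ivy:2, Pat:5, Uma:4, Ned:2, Rae:7, Xia:4
Odd-degree vertices: Leo, Zed, Jae, Yui, Pat, Rae (6 total).
An Eulerian trail requires 0 or 2 odd-degree vertices; here there are 6.

No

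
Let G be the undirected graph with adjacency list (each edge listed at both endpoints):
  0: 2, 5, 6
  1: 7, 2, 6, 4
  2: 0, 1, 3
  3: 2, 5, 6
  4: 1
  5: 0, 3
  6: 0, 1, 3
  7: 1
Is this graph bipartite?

Yes

A valid 2-coloring puts {2, 4, 5, 6, 7} on one side and {0, 1, 3} on the other; every edge crosses between the two sides.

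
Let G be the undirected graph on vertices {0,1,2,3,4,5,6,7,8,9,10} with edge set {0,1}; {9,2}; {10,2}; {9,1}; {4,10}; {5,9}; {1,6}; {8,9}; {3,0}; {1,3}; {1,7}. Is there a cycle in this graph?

The graph has 11 vertices, 11 edges, and 1 connected component.
One cycle is 0-1-3-0.

Yes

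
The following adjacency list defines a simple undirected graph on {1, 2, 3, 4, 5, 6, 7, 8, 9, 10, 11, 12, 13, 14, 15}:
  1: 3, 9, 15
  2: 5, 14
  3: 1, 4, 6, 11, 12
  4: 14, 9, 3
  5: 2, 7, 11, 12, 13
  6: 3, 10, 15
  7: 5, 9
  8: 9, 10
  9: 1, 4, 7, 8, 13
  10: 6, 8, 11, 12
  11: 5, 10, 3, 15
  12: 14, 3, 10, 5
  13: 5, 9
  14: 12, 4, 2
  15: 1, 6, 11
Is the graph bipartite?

Color {3, 5, 9, 10, 14, 15} black and {1, 2, 4, 6, 7, 8, 11, 12, 13} white. No edge joins two same-colored vertices, so the graph is bipartite.

Yes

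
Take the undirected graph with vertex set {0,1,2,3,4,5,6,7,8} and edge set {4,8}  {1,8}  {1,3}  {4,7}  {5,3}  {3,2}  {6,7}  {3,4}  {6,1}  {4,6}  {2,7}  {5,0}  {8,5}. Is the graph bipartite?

4-6-7-4 is an odd cycle (length 3), and a bipartite graph can contain only even cycles.

No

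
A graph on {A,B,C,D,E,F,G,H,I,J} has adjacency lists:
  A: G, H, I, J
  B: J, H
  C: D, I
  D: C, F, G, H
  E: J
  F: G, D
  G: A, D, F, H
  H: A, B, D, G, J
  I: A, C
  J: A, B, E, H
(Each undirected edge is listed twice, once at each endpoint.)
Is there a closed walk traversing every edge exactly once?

No

Degrees: A:4, B:2, C:2, D:4, E:1, F:2, G:4, H:5, I:2, J:4
Vertices with odd degree: E, H. An Eulerian circuit requires all degrees even.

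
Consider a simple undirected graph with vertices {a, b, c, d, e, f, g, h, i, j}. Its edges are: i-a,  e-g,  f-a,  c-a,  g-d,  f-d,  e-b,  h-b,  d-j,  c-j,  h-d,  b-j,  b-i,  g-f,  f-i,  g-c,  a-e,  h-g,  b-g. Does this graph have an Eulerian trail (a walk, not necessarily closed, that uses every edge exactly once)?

Degrees: a:4, b:5, c:3, d:4, e:3, f:4, g:6, h:3, i:3, j:3
Odd-degree vertices: b, c, e, h, i, j (6 total).
An Eulerian trail requires 0 or 2 odd-degree vertices; here there are 6.

No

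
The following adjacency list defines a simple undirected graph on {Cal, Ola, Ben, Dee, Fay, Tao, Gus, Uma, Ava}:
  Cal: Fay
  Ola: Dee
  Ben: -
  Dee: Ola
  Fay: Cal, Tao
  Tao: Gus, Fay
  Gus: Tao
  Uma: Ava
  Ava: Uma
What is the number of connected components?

4

Component: {Ben}
Component: {Ola, Dee}
Component: {Uma, Ava}
Component: {Cal, Fay, Tao, Gus}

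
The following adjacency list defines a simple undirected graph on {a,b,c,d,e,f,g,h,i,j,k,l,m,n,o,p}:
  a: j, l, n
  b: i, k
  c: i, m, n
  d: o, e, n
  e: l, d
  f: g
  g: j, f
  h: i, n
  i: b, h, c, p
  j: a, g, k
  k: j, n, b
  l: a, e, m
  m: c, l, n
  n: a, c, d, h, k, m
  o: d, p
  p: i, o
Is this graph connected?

Yes

A breadth-first search from a visits a, n, j, l, h, c, d, m, k, g, e, i, o, b, f, p — all 16 vertices — so the graph is connected.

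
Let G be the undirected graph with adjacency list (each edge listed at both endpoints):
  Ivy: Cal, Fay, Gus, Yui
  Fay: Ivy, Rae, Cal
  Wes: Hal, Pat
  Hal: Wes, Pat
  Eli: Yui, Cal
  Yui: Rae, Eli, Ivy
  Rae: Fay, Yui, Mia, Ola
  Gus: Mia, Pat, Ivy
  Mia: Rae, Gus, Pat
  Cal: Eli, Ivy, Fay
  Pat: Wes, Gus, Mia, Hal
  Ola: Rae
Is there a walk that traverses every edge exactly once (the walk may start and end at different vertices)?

No

Degrees: Ivy:4, Fay:3, Wes:2, Hal:2, Eli:2, Yui:3, Rae:4, Gus:3, Mia:3, Cal:3, Pat:4, Ola:1
Odd-degree vertices: Fay, Yui, Gus, Mia, Cal, Ola (6 total).
With 6 odd-degree vertices (more than two), no single trail can use every edge.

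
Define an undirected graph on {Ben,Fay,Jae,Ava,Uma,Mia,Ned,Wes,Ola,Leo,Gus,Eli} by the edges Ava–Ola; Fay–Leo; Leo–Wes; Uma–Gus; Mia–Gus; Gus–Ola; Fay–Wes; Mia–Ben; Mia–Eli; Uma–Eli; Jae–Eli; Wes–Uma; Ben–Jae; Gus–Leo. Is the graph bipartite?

Wes-Fay-Leo-Wes is an odd cycle (length 3), and a bipartite graph can contain only even cycles.

No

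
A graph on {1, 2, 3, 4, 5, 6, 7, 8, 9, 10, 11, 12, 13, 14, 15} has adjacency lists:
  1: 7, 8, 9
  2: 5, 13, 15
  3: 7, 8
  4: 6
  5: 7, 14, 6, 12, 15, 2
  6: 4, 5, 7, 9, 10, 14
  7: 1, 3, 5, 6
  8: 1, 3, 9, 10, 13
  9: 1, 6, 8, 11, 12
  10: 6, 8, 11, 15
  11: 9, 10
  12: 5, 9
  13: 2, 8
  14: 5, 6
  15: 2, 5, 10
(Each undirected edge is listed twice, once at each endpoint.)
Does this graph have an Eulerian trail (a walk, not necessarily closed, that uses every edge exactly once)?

Degrees: 1:3, 2:3, 3:2, 4:1, 5:6, 6:6, 7:4, 8:5, 9:5, 10:4, 11:2, 12:2, 13:2, 14:2, 15:3
Odd-degree vertices: 1, 2, 4, 8, 9, 15 (6 total).
An Eulerian trail requires 0 or 2 odd-degree vertices; here there are 6.

No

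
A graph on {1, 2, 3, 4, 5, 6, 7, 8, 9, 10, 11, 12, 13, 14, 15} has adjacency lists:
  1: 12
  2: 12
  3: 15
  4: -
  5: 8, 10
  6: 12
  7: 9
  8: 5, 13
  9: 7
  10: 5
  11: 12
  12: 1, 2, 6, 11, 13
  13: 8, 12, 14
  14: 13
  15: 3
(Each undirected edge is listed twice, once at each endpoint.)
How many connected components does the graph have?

4

Component: {4}
Component: {3, 15}
Component: {7, 9}
Component: {1, 2, 5, 6, 8, 10, 11, 12, 13, 14}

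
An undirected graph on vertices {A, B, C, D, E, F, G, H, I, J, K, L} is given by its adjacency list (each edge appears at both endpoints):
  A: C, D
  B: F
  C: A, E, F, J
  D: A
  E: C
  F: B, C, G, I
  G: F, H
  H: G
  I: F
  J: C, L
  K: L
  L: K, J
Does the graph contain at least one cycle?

No

|V| = 12, |E| = 11, number of components = 1.
A forest on 12 vertices with 1 component has exactly 11 edges, which matches — so no cycle.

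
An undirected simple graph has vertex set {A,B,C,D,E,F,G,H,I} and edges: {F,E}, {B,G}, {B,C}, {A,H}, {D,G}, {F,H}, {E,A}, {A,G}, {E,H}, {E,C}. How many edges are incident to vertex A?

3

Neighbors of A: E, G, H.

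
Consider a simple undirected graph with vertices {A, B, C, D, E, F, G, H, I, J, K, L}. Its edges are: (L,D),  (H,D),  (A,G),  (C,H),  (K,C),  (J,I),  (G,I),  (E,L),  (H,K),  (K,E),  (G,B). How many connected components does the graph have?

3

Component: {F}
Component: {A, B, G, I, J}
Component: {C, D, E, H, K, L}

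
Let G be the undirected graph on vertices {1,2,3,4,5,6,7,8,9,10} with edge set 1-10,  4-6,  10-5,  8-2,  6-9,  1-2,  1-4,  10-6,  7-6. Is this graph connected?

No

Component: {3}
Component: {1, 2, 4, 5, 6, 7, 8, 9, 10}
There are 2 separate components, so the graph is not connected.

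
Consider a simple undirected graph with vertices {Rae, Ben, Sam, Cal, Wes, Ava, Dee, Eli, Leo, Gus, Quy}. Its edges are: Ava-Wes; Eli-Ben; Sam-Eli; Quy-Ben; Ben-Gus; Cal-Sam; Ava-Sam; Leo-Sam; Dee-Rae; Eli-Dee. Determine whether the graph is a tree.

Yes

The graph has 11 vertices and 10 edges.
Connected and |E| = |V| - 1, which characterizes a tree.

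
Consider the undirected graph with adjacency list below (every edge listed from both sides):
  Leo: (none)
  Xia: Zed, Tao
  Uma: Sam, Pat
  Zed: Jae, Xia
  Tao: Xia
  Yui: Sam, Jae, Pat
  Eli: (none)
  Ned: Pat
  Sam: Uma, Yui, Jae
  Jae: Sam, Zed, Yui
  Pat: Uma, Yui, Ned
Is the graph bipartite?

Yui-Jae-Sam-Yui is an odd cycle (length 3), and a bipartite graph can contain only even cycles.

No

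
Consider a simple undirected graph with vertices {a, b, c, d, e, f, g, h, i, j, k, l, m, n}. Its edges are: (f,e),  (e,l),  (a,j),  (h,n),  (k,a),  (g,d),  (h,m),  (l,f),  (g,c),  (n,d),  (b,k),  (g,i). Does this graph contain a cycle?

|V| = 14, |E| = 12, number of components = 3.
One cycle is e-f-l-e.

Yes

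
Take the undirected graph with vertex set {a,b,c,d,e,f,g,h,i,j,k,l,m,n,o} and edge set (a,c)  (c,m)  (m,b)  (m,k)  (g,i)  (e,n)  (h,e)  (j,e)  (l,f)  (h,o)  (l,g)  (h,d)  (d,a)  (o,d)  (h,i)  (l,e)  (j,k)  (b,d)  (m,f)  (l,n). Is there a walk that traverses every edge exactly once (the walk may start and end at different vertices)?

Yes

Degrees: a:2, b:2, c:2, d:4, e:4, f:2, g:2, h:4, i:2, j:2, k:2, l:4, m:4, n:2, o:2
Odd-degree vertices: none (0 total).
With 0 odd-degree vertices and all edges in one connected piece, an Eulerian trail exists.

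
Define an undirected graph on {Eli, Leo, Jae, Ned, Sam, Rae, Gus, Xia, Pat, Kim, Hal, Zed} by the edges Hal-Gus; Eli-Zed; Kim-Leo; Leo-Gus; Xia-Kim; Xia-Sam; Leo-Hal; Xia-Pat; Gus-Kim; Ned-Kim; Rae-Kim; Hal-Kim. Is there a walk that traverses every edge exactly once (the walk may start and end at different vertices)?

Degrees: Eli:1, Leo:3, Jae:0, Ned:1, Sam:1, Rae:1, Gus:3, Xia:3, Pat:1, Kim:6, Hal:3, Zed:1
Odd-degree vertices: Eli, Leo, Ned, Sam, Rae, Gus, Xia, Pat, Hal, Zed (10 total).
An Eulerian trail requires 0 or 2 odd-degree vertices; here there are 10.

No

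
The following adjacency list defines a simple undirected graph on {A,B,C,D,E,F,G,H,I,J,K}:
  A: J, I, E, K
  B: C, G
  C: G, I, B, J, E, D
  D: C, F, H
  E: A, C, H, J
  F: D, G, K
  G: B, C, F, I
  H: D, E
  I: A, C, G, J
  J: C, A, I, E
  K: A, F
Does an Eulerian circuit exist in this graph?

Degrees: A:4, B:2, C:6, D:3, E:4, F:3, G:4, H:2, I:4, J:4, K:2
D, F have odd degree; an Eulerian circuit needs every degree to be even, so none exists.

No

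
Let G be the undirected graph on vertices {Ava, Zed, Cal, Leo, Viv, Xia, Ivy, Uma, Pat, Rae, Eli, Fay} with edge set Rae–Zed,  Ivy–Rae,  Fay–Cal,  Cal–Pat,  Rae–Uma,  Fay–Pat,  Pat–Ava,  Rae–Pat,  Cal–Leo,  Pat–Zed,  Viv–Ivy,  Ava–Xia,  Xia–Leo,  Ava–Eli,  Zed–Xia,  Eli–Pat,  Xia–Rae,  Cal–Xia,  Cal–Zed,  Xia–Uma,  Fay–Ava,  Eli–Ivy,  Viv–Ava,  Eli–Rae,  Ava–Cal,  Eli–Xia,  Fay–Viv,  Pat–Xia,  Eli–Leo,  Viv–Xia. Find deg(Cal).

6

Neighbors of Cal: Ava, Zed, Leo, Xia, Pat, Fay.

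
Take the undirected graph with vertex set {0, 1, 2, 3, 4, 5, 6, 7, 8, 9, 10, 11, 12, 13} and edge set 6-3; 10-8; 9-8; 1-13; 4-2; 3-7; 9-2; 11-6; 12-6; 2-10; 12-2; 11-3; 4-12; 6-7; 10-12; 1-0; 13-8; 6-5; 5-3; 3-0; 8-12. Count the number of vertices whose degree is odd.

4

Degrees: 0:2, 1:2, 2:4, 3:5, 4:2, 5:2, 6:5, 7:2, 8:4, 9:2, 10:3, 11:2, 12:5, 13:2
Odd-degree vertices: 3, 6, 10, 12.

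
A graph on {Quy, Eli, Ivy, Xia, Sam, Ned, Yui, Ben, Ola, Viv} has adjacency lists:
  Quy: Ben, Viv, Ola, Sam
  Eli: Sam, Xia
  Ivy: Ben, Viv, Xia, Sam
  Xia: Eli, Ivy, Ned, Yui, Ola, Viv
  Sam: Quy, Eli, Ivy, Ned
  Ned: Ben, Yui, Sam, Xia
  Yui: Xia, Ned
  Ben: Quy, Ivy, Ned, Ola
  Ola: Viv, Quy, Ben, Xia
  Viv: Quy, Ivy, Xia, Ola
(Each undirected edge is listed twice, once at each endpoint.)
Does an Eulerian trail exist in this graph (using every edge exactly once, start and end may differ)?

Degrees: Quy:4, Eli:2, Ivy:4, Xia:6, Sam:4, Ned:4, Yui:2, Ben:4, Ola:4, Viv:4
Odd-degree vertices: none (0 total).
With 0 odd-degree vertices and all edges in one connected piece, an Eulerian trail exists.

Yes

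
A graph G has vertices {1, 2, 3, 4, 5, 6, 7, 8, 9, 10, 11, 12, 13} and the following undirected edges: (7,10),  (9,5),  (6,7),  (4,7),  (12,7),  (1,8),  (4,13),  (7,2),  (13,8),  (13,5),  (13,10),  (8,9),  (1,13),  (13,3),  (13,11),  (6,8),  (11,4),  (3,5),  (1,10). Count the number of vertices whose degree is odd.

Degrees: 1:3, 2:1, 3:2, 4:3, 5:3, 6:2, 7:5, 8:4, 9:2, 10:3, 11:2, 12:1, 13:7
Odd-degree vertices: 1, 2, 4, 5, 7, 10, 12, 13.

8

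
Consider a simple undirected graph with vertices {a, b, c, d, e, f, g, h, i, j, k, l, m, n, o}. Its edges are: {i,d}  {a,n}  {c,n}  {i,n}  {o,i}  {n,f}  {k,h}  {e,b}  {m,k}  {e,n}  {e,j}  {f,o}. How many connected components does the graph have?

Component: {g}
Component: {l}
Component: {h, k, m}
Component: {a, b, c, d, e, f, i, j, n, o}

4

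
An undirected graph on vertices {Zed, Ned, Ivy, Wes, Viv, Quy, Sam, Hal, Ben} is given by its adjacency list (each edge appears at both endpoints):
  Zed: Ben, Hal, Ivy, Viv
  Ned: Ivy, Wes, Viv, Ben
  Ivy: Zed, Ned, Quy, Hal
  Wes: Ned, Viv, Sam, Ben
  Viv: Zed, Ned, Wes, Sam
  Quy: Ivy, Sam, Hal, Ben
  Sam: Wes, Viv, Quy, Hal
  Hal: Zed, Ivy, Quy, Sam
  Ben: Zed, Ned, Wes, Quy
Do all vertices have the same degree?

Degrees: Zed:4, Ned:4, Ivy:4, Wes:4, Viv:4, Quy:4, Sam:4, Hal:4, Ben:4
All degrees equal 4; the graph is regular.

Yes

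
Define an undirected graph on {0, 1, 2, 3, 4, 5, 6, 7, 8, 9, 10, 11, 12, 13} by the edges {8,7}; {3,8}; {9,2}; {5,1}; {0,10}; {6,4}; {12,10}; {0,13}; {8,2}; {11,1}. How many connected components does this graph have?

Component: {4, 6}
Component: {1, 5, 11}
Component: {0, 10, 12, 13}
Component: {2, 3, 7, 8, 9}

4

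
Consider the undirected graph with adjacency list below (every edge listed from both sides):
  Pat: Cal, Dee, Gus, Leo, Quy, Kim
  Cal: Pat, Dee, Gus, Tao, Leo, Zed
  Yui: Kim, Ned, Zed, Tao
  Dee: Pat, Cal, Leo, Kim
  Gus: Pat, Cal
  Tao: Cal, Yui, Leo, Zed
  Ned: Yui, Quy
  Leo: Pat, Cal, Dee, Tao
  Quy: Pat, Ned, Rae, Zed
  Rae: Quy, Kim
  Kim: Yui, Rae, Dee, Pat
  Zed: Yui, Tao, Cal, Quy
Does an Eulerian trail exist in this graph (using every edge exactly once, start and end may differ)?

Yes

Degrees: Pat:6, Cal:6, Yui:4, Dee:4, Gus:2, Tao:4, Ned:2, Leo:4, Quy:4, Rae:2, Kim:4, Zed:4
Odd-degree vertices: none (0 total).
With 0 odd-degree vertices and all edges in one connected piece, an Eulerian trail exists.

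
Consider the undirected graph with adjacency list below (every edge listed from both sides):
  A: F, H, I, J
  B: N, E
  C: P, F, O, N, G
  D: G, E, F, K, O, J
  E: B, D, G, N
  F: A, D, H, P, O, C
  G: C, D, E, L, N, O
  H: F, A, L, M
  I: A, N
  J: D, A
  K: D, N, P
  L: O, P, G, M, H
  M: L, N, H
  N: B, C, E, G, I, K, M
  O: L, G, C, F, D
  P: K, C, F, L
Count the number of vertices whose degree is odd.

Degrees: A:4, B:2, C:5, D:6, E:4, F:6, G:6, H:4, I:2, J:2, K:3, L:5, M:3, N:7, O:5, P:4
Odd-degree vertices: C, K, L, M, N, O.

6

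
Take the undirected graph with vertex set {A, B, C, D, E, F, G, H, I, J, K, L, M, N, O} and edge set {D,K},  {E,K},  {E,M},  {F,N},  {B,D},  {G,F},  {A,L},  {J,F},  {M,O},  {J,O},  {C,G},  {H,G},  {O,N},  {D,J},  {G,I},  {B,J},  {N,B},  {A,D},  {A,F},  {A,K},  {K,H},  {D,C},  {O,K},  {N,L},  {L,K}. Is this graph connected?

Starting from A and exploring outward reaches every vertex (A, K, F, D, L, H, E, O, J, G, N, B, C, M, I); the graph is connected.

Yes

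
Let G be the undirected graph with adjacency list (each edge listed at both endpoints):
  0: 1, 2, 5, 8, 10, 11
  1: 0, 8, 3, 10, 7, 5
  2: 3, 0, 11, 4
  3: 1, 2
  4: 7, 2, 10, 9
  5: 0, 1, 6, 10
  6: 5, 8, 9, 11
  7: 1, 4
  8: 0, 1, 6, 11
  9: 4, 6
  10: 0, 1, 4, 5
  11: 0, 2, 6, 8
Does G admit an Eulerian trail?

Yes

Degrees: 0:6, 1:6, 2:4, 3:2, 4:4, 5:4, 6:4, 7:2, 8:4, 9:2, 10:4, 11:4
Odd-degree vertices: none (0 total).
With 0 odd-degree vertices and all edges in one connected piece, an Eulerian trail exists.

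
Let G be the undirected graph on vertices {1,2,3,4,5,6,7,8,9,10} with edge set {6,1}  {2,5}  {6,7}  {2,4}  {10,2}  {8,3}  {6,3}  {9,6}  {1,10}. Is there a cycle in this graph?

|V| = 10, |E| = 9, number of components = 1.
Since 9 = 10 - 1, the graph is a forest and contains no cycle.

No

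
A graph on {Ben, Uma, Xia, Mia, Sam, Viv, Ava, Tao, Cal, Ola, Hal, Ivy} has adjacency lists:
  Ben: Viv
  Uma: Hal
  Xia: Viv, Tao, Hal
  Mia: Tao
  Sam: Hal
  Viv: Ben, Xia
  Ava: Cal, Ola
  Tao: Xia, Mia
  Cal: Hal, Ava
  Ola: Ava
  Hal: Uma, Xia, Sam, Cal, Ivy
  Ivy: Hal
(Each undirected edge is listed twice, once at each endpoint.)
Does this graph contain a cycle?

No

|V| = 12, |E| = 11, number of components = 1.
A forest on 12 vertices with 1 component has exactly 11 edges, which matches — so no cycle.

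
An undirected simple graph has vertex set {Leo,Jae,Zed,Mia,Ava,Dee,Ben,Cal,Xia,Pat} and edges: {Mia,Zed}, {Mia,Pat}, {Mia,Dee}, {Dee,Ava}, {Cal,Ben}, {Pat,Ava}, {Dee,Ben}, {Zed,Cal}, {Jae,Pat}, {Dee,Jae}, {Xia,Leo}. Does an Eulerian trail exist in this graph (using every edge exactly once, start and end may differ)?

No

Degrees: Leo:1, Jae:2, Zed:2, Mia:3, Ava:2, Dee:4, Ben:2, Cal:2, Xia:1, Pat:3
Odd-degree vertices: Leo, Mia, Xia, Pat (4 total).
An Eulerian trail requires 0 or 2 odd-degree vertices; here there are 4.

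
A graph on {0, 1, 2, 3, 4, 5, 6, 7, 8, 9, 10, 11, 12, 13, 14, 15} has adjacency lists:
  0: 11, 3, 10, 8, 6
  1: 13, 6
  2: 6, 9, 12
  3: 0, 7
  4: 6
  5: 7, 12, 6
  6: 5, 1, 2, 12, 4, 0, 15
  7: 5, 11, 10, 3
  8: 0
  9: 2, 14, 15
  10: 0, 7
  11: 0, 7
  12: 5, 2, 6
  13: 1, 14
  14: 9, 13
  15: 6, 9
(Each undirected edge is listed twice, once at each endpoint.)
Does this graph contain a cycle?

The graph has 16 vertices, 22 edges, and 1 connected component.
One cycle is 0-6-5-7-11-0.

Yes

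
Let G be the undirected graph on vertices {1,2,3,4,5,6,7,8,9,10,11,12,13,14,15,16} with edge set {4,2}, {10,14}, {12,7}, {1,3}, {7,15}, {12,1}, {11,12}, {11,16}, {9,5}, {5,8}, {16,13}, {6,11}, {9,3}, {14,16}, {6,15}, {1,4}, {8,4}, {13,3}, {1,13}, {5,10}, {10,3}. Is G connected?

Starting from 1 and exploring outward reaches every vertex (1, 12, 4, 13, 3, 11, 7, 2, 8, 16, 10, 9, 6, 15, 5, 14); the graph is connected.

Yes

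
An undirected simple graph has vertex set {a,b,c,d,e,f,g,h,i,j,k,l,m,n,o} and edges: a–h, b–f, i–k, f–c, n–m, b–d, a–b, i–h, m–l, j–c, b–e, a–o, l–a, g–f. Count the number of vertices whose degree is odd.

Degrees: a:4, b:4, c:2, d:1, e:1, f:3, g:1, h:2, i:2, j:1, k:1, l:2, m:2, n:1, o:1
Odd-degree vertices: d, e, f, g, j, k, n, o.

8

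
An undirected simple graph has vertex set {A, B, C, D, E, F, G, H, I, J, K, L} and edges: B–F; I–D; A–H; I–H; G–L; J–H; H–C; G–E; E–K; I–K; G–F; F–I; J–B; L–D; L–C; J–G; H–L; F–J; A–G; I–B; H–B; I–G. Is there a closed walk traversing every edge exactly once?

Yes

Degrees: A:2, B:4, C:2, D:2, E:2, F:4, G:6, H:6, I:6, J:4, K:2, L:4
Every vertex has even degree and the edges form a single connected piece, so an Eulerian circuit exists.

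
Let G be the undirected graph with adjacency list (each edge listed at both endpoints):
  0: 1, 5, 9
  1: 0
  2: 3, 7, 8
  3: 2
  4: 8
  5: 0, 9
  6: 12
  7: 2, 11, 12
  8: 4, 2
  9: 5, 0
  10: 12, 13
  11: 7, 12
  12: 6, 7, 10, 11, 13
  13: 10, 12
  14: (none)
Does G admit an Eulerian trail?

No

Degrees: 0:3, 1:1, 2:3, 3:1, 4:1, 5:2, 6:1, 7:3, 8:2, 9:2, 10:2, 11:2, 12:5, 13:2, 14:0
Odd-degree vertices: 0, 1, 2, 3, 4, 6, 7, 12 (8 total).
An Eulerian trail requires 0 or 2 odd-degree vertices; here there are 8.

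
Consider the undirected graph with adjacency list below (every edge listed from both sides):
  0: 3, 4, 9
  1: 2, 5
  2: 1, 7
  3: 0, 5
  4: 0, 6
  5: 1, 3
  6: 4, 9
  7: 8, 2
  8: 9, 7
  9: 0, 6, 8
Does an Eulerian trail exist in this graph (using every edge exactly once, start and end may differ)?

Yes

Degrees: 0:3, 1:2, 2:2, 3:2, 4:2, 5:2, 6:2, 7:2, 8:2, 9:3
Odd-degree vertices: 0, 9 (2 total).
The non-isolated vertices are connected and exactly 2 have odd degree, so an Eulerian trail exists (from 0 to 9).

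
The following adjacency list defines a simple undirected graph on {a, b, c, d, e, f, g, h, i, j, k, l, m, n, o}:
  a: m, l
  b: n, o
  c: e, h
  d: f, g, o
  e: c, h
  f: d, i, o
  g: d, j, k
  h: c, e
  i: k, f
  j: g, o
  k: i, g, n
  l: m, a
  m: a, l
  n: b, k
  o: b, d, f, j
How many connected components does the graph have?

Component: {a, l, m}
Component: {c, e, h}
Component: {b, d, f, g, i, j, k, n, o}

3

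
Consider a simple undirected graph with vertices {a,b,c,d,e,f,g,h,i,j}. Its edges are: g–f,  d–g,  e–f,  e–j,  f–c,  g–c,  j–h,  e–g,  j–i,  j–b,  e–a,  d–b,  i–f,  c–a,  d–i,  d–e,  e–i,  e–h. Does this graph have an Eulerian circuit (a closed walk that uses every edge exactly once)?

No

Degrees: a:2, b:2, c:3, d:4, e:7, f:4, g:4, h:2, i:4, j:4
Vertices with odd degree: c, e. An Eulerian circuit requires all degrees even.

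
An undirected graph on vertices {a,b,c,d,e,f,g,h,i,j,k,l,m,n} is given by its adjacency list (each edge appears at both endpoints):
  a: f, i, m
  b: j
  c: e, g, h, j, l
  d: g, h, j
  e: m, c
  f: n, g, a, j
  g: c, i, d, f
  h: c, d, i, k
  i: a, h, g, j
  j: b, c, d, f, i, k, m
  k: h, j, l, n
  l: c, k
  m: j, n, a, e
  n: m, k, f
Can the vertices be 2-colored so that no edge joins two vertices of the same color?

Yes

Color {b, c, d, f, i, k, m} black and {a, e, g, h, j, l, n} white. No edge joins two same-colored vertices, so the graph is bipartite.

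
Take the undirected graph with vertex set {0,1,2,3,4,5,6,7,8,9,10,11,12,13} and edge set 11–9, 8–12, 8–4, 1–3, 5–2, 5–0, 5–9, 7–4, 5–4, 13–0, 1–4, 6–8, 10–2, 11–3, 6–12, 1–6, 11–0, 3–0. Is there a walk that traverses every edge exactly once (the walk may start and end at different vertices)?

No

Degrees: 0:4, 1:3, 2:2, 3:3, 4:4, 5:4, 6:3, 7:1, 8:3, 9:2, 10:1, 11:3, 12:2, 13:1
Odd-degree vertices: 1, 3, 6, 7, 8, 10, 11, 13 (8 total).
With 8 odd-degree vertices (more than two), no single trail can use every edge.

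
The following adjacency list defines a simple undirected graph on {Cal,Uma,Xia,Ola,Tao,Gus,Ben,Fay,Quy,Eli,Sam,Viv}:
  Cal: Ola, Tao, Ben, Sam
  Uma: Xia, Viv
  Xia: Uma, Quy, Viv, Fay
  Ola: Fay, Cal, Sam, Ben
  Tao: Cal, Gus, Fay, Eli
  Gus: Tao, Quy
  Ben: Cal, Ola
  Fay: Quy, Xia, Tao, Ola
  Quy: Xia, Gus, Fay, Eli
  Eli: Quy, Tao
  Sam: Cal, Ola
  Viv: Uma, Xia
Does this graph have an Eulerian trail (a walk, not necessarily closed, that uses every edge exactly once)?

Degrees: Cal:4, Uma:2, Xia:4, Ola:4, Tao:4, Gus:2, Ben:2, Fay:4, Quy:4, Eli:2, Sam:2, Viv:2
Odd-degree vertices: none (0 total).
The non-isolated vertices are connected and exactly 0 have odd degree, so an Eulerian trail exists.

Yes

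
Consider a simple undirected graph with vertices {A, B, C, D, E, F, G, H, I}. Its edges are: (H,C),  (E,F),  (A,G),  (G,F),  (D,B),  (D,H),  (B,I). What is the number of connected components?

Component: {A, E, F, G}
Component: {B, C, D, H, I}

2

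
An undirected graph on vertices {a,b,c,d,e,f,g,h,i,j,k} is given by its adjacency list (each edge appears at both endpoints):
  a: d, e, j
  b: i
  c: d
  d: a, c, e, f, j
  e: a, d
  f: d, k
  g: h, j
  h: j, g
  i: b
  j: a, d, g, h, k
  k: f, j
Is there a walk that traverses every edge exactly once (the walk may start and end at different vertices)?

No

Degrees: a:3, b:1, c:1, d:5, e:2, f:2, g:2, h:2, i:1, j:5, k:2
Odd-degree vertices: a, b, c, d, i, j (6 total).
An Eulerian trail requires 0 or 2 odd-degree vertices; here there are 6.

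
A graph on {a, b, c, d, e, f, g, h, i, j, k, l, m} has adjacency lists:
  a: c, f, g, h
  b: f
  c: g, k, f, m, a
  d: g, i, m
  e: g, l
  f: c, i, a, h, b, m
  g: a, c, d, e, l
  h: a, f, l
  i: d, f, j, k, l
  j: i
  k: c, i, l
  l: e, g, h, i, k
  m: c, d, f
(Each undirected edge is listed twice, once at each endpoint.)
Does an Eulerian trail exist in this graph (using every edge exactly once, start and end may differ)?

Degrees: a:4, b:1, c:5, d:3, e:2, f:6, g:5, h:3, i:5, j:1, k:3, l:5, m:3
Odd-degree vertices: b, c, d, g, h, i, j, k, l, m (10 total).
With 10 odd-degree vertices (more than two), no single trail can use every edge.

No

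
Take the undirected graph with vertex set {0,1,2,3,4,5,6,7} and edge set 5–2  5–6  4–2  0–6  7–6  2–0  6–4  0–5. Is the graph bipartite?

No

5-0-6-5 is an odd cycle (length 3), and a bipartite graph can contain only even cycles.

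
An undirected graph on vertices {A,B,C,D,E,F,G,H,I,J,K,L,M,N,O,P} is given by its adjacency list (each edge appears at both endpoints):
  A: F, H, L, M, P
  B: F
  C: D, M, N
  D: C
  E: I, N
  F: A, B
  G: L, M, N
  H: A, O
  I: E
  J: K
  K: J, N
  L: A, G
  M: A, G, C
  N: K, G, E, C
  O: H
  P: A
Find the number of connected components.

Component: {A, B, C, D, E, F, G, H, I, J, K, L, M, N, O, P}

1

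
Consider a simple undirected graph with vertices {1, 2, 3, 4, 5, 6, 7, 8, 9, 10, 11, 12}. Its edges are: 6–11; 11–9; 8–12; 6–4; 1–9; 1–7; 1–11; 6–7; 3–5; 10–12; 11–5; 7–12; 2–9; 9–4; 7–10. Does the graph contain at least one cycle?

The graph has 12 vertices, 15 edges, and 1 connected component.
One cycle is 7-12-10-7.

Yes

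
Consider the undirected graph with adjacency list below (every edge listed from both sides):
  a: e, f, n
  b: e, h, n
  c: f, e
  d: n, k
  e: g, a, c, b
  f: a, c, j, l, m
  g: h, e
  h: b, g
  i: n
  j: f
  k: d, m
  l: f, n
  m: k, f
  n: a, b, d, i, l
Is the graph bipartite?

Color {e, f, h, k, n} black and {a, b, c, d, g, i, j, l, m} white. No edge joins two same-colored vertices, so the graph is bipartite.

Yes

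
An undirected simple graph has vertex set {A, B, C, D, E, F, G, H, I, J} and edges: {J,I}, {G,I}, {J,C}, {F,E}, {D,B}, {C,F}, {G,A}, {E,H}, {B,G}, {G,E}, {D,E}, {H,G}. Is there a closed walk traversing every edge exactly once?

No

Degrees: A:1, B:2, C:2, D:2, E:4, F:2, G:5, H:2, I:2, J:2
A, G have odd degree; an Eulerian circuit needs every degree to be even, so none exists.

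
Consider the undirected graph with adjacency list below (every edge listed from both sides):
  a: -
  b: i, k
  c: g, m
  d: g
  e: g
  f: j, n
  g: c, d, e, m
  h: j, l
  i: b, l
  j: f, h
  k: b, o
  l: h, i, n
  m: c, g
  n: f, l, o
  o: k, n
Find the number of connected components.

Component: {a}
Component: {c, d, e, g, m}
Component: {b, f, h, i, j, k, l, n, o}

3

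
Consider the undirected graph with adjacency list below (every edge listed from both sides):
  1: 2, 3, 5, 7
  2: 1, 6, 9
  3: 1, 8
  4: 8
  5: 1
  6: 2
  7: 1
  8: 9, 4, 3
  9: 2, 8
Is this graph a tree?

|V| = 9, |E| = 9.
Connected but with 9 > 8 edges, so it has a cycle and is not a tree.

No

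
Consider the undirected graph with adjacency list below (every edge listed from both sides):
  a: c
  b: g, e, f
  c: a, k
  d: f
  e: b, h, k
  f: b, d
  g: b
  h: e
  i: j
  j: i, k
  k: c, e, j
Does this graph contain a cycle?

No

|V| = 11, |E| = 10, number of components = 1.
Since 10 = 11 - 1, the graph is a forest and contains no cycle.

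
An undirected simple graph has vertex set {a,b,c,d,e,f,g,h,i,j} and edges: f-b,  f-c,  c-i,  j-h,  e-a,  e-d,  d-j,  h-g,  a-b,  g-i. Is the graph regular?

Yes

Degrees: a:2, b:2, c:2, d:2, e:2, f:2, g:2, h:2, i:2, j:2
Every vertex has degree 2, so the graph is 2-regular.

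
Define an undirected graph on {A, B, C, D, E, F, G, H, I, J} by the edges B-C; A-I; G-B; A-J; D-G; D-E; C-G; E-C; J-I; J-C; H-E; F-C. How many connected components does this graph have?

1

Component: {A, B, C, D, E, F, G, H, I, J}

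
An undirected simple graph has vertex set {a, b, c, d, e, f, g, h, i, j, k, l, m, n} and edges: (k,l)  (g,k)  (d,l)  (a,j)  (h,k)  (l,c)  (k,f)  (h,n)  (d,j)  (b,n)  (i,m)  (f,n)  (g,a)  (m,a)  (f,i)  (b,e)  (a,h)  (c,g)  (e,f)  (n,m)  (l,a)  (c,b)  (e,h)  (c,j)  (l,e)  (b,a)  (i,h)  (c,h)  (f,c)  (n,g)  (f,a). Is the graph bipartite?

Yes

A valid 2-coloring puts {b, f, g, h, j, l, m} on one side and {a, c, d, e, i, k, n} on the other; every edge crosses between the two sides.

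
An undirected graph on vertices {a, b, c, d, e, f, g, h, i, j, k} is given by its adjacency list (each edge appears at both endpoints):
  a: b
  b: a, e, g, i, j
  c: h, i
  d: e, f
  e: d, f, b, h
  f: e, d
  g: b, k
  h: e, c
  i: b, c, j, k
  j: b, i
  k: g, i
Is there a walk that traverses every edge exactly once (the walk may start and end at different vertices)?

Degrees: a:1, b:5, c:2, d:2, e:4, f:2, g:2, h:2, i:4, j:2, k:2
Odd-degree vertices: a, b (2 total).
The non-isolated vertices are connected and exactly 2 have odd degree, so an Eulerian trail exists (from a to b).

Yes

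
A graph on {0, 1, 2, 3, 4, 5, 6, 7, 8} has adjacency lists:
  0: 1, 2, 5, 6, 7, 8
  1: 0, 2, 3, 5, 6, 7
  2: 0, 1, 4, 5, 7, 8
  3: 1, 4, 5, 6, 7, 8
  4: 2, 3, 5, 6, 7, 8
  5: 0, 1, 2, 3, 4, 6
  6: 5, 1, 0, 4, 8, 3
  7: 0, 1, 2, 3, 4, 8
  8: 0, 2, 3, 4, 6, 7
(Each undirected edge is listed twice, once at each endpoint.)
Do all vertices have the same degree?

Yes

Degrees: 0:6, 1:6, 2:6, 3:6, 4:6, 5:6, 6:6, 7:6, 8:6
All degrees equal 6; the graph is regular.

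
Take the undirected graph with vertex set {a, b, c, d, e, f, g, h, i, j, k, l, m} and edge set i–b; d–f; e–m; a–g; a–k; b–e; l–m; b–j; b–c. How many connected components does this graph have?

4

Component: {h}
Component: {d, f}
Component: {a, g, k}
Component: {b, c, e, i, j, l, m}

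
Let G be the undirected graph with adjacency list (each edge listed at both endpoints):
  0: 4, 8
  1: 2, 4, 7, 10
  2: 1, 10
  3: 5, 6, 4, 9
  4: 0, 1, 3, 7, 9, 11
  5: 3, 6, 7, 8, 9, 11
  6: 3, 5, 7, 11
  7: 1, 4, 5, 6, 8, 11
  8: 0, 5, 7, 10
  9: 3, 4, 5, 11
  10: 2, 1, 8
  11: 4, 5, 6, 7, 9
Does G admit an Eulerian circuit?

Degrees: 0:2, 1:4, 2:2, 3:4, 4:6, 5:6, 6:4, 7:6, 8:4, 9:4, 10:3, 11:5
Vertices with odd degree: 10, 11. An Eulerian circuit requires all degrees even.

No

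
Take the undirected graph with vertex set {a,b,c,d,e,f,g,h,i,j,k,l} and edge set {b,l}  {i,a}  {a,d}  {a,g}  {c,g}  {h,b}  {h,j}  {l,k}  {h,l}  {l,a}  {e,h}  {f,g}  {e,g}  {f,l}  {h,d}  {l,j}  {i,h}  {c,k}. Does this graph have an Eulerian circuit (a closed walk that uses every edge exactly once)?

Yes

Degrees: a:4, b:2, c:2, d:2, e:2, f:2, g:4, h:6, i:2, j:2, k:2, l:6
All degrees are even and the non-isolated vertices are connected — an Eulerian circuit exists.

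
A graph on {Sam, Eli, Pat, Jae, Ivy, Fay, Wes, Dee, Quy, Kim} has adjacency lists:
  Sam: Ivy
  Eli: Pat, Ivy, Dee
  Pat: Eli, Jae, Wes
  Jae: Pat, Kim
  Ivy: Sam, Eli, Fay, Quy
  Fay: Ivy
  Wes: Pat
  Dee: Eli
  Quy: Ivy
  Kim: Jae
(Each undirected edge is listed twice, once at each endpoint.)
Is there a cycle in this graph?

The graph has 10 vertices, 9 edges, and 1 connected component.
Since 9 = 10 - 1, the graph is a forest and contains no cycle.

No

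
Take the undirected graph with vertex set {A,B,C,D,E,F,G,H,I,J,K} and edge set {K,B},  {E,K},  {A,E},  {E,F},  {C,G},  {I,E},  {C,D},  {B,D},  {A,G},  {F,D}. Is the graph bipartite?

No

B-D-F-E-K-B is an odd cycle (length 5), and a bipartite graph can contain only even cycles.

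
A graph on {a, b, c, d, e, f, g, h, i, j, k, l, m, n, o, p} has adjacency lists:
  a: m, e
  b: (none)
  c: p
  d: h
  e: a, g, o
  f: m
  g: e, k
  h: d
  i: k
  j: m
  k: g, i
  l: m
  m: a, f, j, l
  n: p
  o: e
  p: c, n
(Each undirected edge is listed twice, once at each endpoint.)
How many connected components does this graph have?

4

Component: {b}
Component: {d, h}
Component: {c, n, p}
Component: {a, e, f, g, i, j, k, l, m, o}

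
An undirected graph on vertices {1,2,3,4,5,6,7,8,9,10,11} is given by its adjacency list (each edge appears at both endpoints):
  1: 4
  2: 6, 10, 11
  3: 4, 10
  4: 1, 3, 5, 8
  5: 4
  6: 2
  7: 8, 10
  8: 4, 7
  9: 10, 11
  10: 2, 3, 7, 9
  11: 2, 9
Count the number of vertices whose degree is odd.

Degrees: 1:1, 2:3, 3:2, 4:4, 5:1, 6:1, 7:2, 8:2, 9:2, 10:4, 11:2
Odd-degree vertices: 1, 2, 5, 6.

4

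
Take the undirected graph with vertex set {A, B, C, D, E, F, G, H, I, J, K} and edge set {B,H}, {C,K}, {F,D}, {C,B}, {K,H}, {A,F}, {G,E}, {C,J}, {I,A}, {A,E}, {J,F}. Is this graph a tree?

|V| = 11, |E| = 11.
A tree on 11 vertices has exactly 10 edges; this graph has 11, so it contains a cycle and is not a tree.

No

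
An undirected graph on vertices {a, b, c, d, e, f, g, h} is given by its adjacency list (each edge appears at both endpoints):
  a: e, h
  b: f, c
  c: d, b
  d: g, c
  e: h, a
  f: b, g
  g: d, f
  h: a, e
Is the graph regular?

Degrees: a:2, b:2, c:2, d:2, e:2, f:2, g:2, h:2
All degrees equal 2; the graph is regular.

Yes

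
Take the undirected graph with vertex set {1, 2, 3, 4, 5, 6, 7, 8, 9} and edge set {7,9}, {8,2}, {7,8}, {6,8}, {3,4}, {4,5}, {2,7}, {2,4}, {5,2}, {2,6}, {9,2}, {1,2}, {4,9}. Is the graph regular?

Degrees: 1:1, 2:7, 3:1, 4:4, 5:2, 6:2, 7:3, 8:3, 9:3
Degrees are not all equal (e.g. deg(1)=1 but deg(2)=7); not regular.

No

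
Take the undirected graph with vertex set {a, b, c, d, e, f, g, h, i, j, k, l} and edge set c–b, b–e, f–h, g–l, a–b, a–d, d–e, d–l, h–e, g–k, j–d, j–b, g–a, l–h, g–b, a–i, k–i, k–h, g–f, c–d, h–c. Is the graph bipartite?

No

The cycle g-a-b-g has length 3, which is odd, so the graph is not bipartite.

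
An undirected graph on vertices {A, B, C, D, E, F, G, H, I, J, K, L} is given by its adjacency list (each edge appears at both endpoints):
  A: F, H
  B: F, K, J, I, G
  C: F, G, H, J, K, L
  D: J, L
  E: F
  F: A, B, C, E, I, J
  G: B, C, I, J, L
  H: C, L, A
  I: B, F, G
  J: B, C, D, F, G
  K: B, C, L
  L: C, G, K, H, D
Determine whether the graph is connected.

Yes

A breadth-first search from A visits A, F, H, I, J, C, E, B, L, G, D, K — all 12 vertices — so the graph is connected.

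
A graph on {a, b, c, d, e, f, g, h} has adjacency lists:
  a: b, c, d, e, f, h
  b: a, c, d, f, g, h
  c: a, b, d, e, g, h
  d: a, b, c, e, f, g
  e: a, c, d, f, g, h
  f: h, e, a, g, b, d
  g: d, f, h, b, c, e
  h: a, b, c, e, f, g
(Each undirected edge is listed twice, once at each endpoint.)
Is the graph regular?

Degrees: a:6, b:6, c:6, d:6, e:6, f:6, g:6, h:6
Every vertex has degree 6, so the graph is 6-regular.

Yes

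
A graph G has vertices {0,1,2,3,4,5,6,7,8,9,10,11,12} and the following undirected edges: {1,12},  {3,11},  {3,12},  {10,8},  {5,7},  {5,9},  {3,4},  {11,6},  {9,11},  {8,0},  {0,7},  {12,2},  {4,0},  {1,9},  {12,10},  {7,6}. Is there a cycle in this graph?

|V| = 13, |E| = 16, number of components = 1.
Since 16 > 13 - 1, a cycle must exist; for instance 7-5-9-1-12-3-11-6-7.

Yes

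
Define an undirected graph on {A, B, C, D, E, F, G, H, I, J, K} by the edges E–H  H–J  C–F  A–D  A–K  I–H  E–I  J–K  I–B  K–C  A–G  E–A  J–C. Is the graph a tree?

No

The graph has 11 vertices and 13 edges.
Connected but with 13 > 10 edges, so it has a cycle and is not a tree.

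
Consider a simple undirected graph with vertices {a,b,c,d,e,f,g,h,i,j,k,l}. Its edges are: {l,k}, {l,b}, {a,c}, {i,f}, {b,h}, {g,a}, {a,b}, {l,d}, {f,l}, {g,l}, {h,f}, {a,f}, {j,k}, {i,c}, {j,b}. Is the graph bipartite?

Color {b, c, d, e, f, g, k} black and {a, h, i, j, l} white. No edge joins two same-colored vertices, so the graph is bipartite.

Yes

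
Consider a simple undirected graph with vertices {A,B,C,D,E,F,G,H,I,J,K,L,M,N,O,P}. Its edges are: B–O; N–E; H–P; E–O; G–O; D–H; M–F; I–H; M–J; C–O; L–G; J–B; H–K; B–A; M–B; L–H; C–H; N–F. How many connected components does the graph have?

Component: {A, B, C, D, E, F, G, H, I, J, K, L, M, N, O, P}

1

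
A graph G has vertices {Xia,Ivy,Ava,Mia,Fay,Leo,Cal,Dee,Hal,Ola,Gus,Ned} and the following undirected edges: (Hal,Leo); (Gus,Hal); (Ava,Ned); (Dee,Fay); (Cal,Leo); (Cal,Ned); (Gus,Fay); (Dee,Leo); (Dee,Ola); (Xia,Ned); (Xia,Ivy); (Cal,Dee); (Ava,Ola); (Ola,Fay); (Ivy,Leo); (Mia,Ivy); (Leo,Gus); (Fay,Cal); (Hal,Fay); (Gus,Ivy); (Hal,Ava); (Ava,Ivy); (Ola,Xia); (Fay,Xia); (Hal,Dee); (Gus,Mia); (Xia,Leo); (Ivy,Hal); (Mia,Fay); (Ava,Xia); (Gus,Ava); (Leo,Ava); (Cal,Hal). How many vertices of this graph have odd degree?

8

Degrees: Xia:6, Ivy:6, Ava:7, Mia:3, Fay:7, Leo:7, Cal:5, Dee:5, Hal:7, Ola:4, Gus:6, Ned:3
Odd-degree vertices: Ava, Mia, Fay, Leo, Cal, Dee, Hal, Ned.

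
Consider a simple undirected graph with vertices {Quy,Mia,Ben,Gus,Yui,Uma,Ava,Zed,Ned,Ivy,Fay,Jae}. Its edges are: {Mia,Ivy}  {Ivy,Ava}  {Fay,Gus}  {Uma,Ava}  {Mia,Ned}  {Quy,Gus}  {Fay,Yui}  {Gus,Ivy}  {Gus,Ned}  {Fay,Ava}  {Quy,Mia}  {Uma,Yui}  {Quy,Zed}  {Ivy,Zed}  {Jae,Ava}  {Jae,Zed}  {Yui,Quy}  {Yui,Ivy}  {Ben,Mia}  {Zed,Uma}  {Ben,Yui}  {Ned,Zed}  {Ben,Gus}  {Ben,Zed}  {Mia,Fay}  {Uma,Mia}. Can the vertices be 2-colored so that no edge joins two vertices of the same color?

Yes

Partition the vertices as {Mia, Gus, Yui, Ava, Zed} vs {Quy, Ben, Uma, Ned, Ivy, Fay, Jae}. Each listed edge has one endpoint in each part, so the graph is bipartite.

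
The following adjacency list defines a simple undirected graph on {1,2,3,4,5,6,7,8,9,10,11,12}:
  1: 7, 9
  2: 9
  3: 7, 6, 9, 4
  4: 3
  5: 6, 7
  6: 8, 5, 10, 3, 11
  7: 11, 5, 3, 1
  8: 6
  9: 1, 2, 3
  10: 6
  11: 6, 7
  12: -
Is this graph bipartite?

Yes

Color {4, 6, 7, 9, 12} black and {1, 2, 3, 5, 8, 10, 11} white. No edge joins two same-colored vertices, so the graph is bipartite.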